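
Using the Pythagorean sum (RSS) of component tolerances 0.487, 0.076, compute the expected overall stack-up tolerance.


RSS = sqrt(0.487^2 + 0.076^2)
= sqrt(0.242945)
= 0.4929

0.4929


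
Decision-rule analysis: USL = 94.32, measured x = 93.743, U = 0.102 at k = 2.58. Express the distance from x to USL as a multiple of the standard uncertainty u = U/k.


u = U / k = 0.102 / 2.58 = 0.039534884
margin = |USL - x| = |94.32 - 93.743| = 0.577
z = margin / u = 0.577 / 0.039534884
z = 14.5947

14.5947


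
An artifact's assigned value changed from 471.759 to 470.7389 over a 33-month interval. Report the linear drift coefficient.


rate = (v2 - v1) / months
= (470.7389 - 471.759) / 33
= -1.0201 / 33
= -0.0309

-0.0309


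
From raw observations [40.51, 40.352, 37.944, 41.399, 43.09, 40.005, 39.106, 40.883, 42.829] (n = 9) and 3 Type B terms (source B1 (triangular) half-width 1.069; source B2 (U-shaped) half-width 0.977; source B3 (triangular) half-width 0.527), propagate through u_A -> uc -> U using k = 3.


mean = (40.51 + 40.352 + 37.944 + 41.399 + 43.09 + 40.005 + 39.106 + 40.883 + 42.829) / 9 = 40.67977778
s = sqrt(sum((x - mean)^2)/(n-1)) = 1.6408744
u_A = s / sqrt(n) = 1.6408744 / sqrt(9) = 0.54695813
u_B1 = 1.069 / sqrt(6) = 0.43641742
u_B2 = 0.977 / sqrt(2) = 0.69084333
u_B3 = 0.527 / sqrt(6) = 0.21514685
uc = sqrt(0.54695813^2 + 0.43641742^2 + 0.69084333^2 + 0.21514685^2) = 1.0065665
U = k * uc = 3 * 1.0065665
U = 3.0197

3.0197


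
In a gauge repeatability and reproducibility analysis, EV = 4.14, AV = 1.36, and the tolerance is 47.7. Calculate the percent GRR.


GRR = sqrt(EV^2 + AV^2) = sqrt(4.14^2 + 1.36^2) = 4.3576599
%GRR = GRR / tol * 100 = 4.3576599 / 47.7 * 100
%GRR = 9.1356

9.1356


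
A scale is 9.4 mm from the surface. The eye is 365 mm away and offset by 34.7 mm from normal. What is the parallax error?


error = h * offset / d
= 9.4 * 34.7 / 365
= 0.8936

0.8936


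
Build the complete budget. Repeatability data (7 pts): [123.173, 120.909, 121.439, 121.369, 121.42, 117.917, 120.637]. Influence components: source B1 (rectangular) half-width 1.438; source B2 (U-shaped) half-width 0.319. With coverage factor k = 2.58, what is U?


mean = (123.173 + 120.909 + 121.439 + 121.369 + 121.42 + 117.917 + 120.637) / 7 = 120.9805714
s = sqrt(sum((x - mean)^2)/(n-1)) = 1.5742463
u_A = s / sqrt(n) = 1.5742463 / sqrt(7) = 0.59500917
u_B1 = 1.438 / sqrt(3) = 0.83022969
u_B2 = 0.319 / sqrt(2) = 0.22556706
uc = sqrt(0.59500917^2 + 0.83022969^2 + 0.22556706^2) = 1.0460391
U = k * uc = 2.58 * 1.0460391
U = 2.6988

2.6988


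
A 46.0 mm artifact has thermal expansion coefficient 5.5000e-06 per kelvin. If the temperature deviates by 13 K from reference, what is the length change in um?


dL = L * alpha * dT
= 46.0 * 5.5000e-06 * 13
= 0.0032890 mm
dL_um = 0.0032890 * 1000 = 3.2890 um

3.2890


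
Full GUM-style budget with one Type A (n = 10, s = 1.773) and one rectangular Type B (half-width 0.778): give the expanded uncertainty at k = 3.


u_A = s / sqrt(n) = 1.773 / sqrt(10) = 0.56067183
u_B = half_width / sqrt(3) = 0.778 / sqrt(3) = 0.44917851
uc = sqrt(u_A^2 + u_B^2) = sqrt(0.56067183^2 + 0.44917851^2) = 0.71841091
U = k * uc = 3 * 0.71841091
U = 2.1552

2.1552


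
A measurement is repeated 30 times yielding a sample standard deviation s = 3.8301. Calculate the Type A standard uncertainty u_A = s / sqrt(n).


u_A = s / sqrt(n)
u_A = 3.8301 / sqrt(30)
u_A = 3.8301 / 5.4772256
u_A = 0.6993

0.6993


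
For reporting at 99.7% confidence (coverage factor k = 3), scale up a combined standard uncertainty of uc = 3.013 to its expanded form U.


U = k * uc
U = 3 * 3.013
U = 9.0390

9.0390


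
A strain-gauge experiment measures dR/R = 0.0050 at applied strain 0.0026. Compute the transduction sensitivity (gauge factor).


GF = (dR/R) / epsilon
= 0.0050 / 0.0026
= 1.9231

1.9231


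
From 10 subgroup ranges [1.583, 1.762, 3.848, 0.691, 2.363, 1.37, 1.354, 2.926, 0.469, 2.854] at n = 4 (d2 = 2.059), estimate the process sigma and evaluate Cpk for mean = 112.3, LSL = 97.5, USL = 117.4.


R_bar = (1.583 + 1.762 + 3.848 + 0.691 + 2.363 + 1.37 + 1.354 + 2.926 + 0.469 + 2.854) / 10 = 1.922
sigma = R_bar / d2 = 1.922 / 2.059 = 0.93346285
Cp = (USL - LSL)/(6*sigma) = (117.4 - 97.5)/(6*0.93346285) = 3.5531
Cpu = (117.4 - 112.3)/(3*0.93346285) = 1.8212
Cpl = (112.3 - 97.5)/(3*0.93346285) = 5.2850
Cpk = min(Cpu, Cpl) = 1.8212

1.8212


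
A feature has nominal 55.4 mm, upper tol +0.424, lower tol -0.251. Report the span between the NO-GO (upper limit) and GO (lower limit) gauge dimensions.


GO = nominal - lower_tol (smallest hole = maximum material condition)
GO = 55.4 - 0.251 = 55.149
NO-GO = nominal + upper_tol (largest hole = least material condition)
NO-GO = 55.4 + 0.424 = 55.824
spread = NO-GO - GO = 55.824 - 55.149 = 0.6750

0.6750


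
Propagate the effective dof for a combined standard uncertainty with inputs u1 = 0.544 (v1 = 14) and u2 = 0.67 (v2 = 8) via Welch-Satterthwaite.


uc = sqrt(u1^2 + u2^2) = sqrt(0.544^2 + 0.67^2) = 0.86303882
v_eff = uc^4 / (u1^4/v1 + u2^4/v2)
= 0.86303882^4 / (0.544^4/14 + 0.67^4/8)
= 0.55478067 / 0.031444481
v_eff = 17.6432

17.6432


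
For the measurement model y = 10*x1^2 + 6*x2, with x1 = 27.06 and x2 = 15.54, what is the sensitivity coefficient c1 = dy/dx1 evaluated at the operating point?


y = 10*x1^2 + 6*x2
dy/dx1 = 2*10*x1
Evaluate at x1 = 27.06: c1 = 20 * 27.06
c1 = 541.2000

541.2000


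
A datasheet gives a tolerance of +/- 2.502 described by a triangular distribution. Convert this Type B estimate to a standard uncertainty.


u_B = half_width / sqrt(6)
u_B = 2.502 / 2.4494897
u_B = 1.0214

1.0214


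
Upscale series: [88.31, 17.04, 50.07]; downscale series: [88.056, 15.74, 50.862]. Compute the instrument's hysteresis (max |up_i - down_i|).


|88.31 - 88.056| = 0.2540
|17.04 - 15.74| = 1.3000
|50.07 - 50.862| = 0.7920
hysteresis = max(diffs) = 1.3000

1.3000


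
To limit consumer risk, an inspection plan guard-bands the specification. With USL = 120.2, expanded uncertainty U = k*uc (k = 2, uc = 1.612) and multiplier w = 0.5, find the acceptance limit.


U = k * uc = 2 * 1.612 = 3.224
guard band g = w * U = 0.5 * 3.224 = 1.612
AL = USL - g = 120.2 - 1.612
AL = 118.5880

118.5880


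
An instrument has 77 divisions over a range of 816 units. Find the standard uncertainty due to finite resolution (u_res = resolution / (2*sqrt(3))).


resolution = range / divisions
resolution = 816 / 77 = 10.597403
u_res = resolution / (2*sqrt(3))
u_res = 10.597403 / 3.4641016
u_res = 3.0592

3.0592


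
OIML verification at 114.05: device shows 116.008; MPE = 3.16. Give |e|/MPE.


e = indication - reference = 116.008 - 114.05 = 1.9580
|e| = 1.9580
ratio = |e| / MPE = 1.9580 / 3.16
ratio = 0.6196

0.6196


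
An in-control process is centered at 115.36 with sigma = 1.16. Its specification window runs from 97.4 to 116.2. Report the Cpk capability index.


Cpu = (USL - mean) / (3*sigma) = (116.2 - 115.36) / (3*1.16) = 0.2414
Cpl = (mean - LSL) / (3*sigma) = (115.36 - 97.4) / (3*1.16) = 5.1609
Cpk = min(Cpu, Cpl) = 0.2414

0.2414


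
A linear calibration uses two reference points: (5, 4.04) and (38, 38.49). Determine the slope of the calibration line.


slope = (y2 - y1) / (x2 - x1)
= (38.49 - 4.04) / (38 - 5)
= 34.4500 / 33
= 1.0439

1.0439


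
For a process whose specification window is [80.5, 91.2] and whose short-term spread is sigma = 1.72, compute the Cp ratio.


Cp = (USL - LSL) / (6 * sigma)
= (91.2 - 80.5) / (6 * 1.72)
= 10.7000 / 10.3200
= 1.0368

1.0368


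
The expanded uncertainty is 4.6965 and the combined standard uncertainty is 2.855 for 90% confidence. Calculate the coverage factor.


k = U / uc
k = 4.6965 / 2.855
k = 1.645

1.645


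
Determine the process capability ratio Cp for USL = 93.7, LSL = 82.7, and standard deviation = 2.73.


Cp = (USL - LSL) / (6 * sigma)
= (93.7 - 82.7) / (6 * 2.73)
= 11.0000 / 16.3800
= 0.6716

0.6716


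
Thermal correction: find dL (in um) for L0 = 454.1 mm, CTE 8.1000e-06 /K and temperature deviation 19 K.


dL = L * alpha * dT
= 454.1 * 8.1000e-06 * 19
= 0.0698860 mm
dL_um = 0.0698860 * 1000 = 69.8860 um

69.8860


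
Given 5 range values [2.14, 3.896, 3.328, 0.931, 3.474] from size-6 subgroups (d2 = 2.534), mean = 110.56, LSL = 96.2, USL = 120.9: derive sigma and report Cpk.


R_bar = (2.14 + 3.896 + 3.328 + 0.931 + 3.474) / 5 = 2.7538
sigma = R_bar / d2 = 2.7538 / 2.534 = 1.0867403
Cp = (USL - LSL)/(6*sigma) = (120.9 - 96.2)/(6*1.0867403) = 3.7881
Cpu = (120.9 - 110.56)/(3*1.0867403) = 3.1716
Cpl = (110.56 - 96.2)/(3*1.0867403) = 4.4046
Cpk = min(Cpu, Cpl) = 3.1716

3.1716


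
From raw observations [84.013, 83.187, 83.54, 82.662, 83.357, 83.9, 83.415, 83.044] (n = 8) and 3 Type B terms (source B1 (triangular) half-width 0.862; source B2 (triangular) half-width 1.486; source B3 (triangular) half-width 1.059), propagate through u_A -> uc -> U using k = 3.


mean = (84.013 + 83.187 + 83.54 + 82.662 + 83.357 + 83.9 + 83.415 + 83.044) / 8 = 83.38975
s = sqrt(sum((x - mean)^2)/(n-1)) = 0.44132131
u_A = s / sqrt(n) = 0.44132131 / sqrt(8) = 0.15603065
u_B1 = 0.862 / sqrt(6) = 0.35191003
u_B2 = 1.486 / sqrt(6) = 0.60665696
u_B3 = 1.059 / sqrt(6) = 0.43233494
uc = sqrt(0.15603065^2 + 0.35191003^2 + 0.60665696^2 + 0.43233494^2) = 0.8385299
U = k * uc = 3 * 0.8385299
U = 2.5156

2.5156


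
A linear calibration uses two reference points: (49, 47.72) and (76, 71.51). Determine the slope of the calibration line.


slope = (y2 - y1) / (x2 - x1)
= (71.51 - 47.72) / (76 - 49)
= 23.7900 / 27
= 0.8811

0.8811


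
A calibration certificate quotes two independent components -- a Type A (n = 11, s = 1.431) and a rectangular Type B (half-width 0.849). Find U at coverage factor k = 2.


u_A = s / sqrt(n) = 1.431 / sqrt(11) = 0.43146273
u_B = half_width / sqrt(3) = 0.849 / sqrt(3) = 0.49017038
uc = sqrt(u_A^2 + u_B^2) = sqrt(0.43146273^2 + 0.49017038^2) = 0.65301385
U = k * uc = 2 * 0.65301385
U = 1.3060

1.3060


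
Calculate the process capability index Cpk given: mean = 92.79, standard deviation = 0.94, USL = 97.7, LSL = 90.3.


Cpu = (USL - mean) / (3*sigma) = (97.7 - 92.79) / (3*0.94) = 1.7411
Cpl = (mean - LSL) / (3*sigma) = (92.79 - 90.3) / (3*0.94) = 0.8830
Cpk = min(Cpu, Cpl) = 0.8830

0.8830


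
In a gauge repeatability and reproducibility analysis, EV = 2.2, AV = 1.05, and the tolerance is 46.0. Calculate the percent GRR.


GRR = sqrt(EV^2 + AV^2) = sqrt(2.2^2 + 1.05^2) = 2.4377243
%GRR = GRR / tol * 100 = 2.4377243 / 46.0 * 100
%GRR = 5.2994

5.2994


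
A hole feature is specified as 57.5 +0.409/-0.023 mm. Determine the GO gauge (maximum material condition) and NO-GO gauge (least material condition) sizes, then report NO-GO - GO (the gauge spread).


GO = nominal - lower_tol (smallest hole = maximum material condition)
GO = 57.5 - 0.023 = 57.477
NO-GO = nominal + upper_tol (largest hole = least material condition)
NO-GO = 57.5 + 0.409 = 57.909
spread = NO-GO - GO = 57.909 - 57.477 = 0.4320

0.4320


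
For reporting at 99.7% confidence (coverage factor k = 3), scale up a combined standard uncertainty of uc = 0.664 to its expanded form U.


U = k * uc
U = 3 * 0.664
U = 1.9920

1.9920


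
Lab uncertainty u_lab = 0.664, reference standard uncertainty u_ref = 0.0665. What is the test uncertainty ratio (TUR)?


TUR = u_lab / u_ref
= 0.664 / 0.0665
= 9.9850

9.9850


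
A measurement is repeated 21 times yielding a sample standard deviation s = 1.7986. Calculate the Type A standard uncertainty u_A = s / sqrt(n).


u_A = s / sqrt(n)
u_A = 1.7986 / sqrt(21)
u_A = 1.7986 / 4.5825757
u_A = 0.3925

0.3925


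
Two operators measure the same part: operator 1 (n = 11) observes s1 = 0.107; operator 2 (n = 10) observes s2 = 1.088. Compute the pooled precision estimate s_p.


s_p = sqrt(((n1-1)*s1^2 + (n2-1)*s2^2) / (n1+n2-2))
numerator = (11-1)*0.107^2 + (10-1)*1.088^2 = 0.11449 + 10.653696 = 10.768186
denominator = 11 + 10 - 2 = 19
s_p^2 = 10.768186 / 19 = 0.56674663
s_p = sqrt(0.56674663) = 0.7528

0.7528


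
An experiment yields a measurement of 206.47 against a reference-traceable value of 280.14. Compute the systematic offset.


Systematic error = measured - true
= 206.47 - 280.14
= -73.6700

-73.6700


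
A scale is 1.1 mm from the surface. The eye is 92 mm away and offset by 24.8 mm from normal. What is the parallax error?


error = h * offset / d
= 1.1 * 24.8 / 92
= 0.2965

0.2965


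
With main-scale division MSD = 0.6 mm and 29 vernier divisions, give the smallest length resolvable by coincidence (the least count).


LC = MSD / n_div
= 0.6 / 29
= 0.0207

0.0207


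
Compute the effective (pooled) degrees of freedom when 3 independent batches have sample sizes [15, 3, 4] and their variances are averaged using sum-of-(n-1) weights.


nu = sum_i (n_i - 1)
nu = ((15 - 1) + (3 - 1) + (4 - 1))
nu = 14 + 2 + 3
nu = 19

19


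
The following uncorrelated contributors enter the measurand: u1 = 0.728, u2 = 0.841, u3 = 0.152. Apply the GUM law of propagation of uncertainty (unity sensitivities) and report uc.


uc = sqrt(0.728^2 + 0.841^2 + 0.152^2)
uc = sqrt(1.260369)
uc = 1.1227

1.1227


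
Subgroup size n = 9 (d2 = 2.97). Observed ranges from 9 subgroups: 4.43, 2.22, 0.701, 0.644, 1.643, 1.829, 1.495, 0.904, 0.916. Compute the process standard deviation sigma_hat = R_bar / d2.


R_bar = (4.43 + 2.22 + 0.701 + 0.644 + 1.643 + 1.829 + 1.495 + 0.904 + 0.916) / 9
R_bar = 14.782 / 9 = 1.6424444
sigma_hat = R_bar / d2 = 1.6424444 / 2.97 = 0.5530

0.5530


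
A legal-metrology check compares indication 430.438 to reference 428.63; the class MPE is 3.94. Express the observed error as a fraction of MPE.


e = indication - reference = 430.438 - 428.63 = 1.8080
|e| = 1.8080
ratio = |e| / MPE = 1.8080 / 3.94
ratio = 0.4589

0.4589


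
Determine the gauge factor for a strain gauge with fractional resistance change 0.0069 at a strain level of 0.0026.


GF = (dR/R) / epsilon
= 0.0069 / 0.0026
= 2.6538

2.6538


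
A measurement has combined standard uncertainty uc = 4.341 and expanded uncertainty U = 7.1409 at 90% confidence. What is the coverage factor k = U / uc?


k = U / uc
k = 7.1409 / 4.341
k = 1.645

1.645


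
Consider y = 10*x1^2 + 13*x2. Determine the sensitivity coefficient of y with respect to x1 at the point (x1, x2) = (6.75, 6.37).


y = 10*x1^2 + 13*x2
dy/dx1 = 2*10*x1
Evaluate at x1 = 6.75: c1 = 20 * 6.75
c1 = 135.0000

135.0000


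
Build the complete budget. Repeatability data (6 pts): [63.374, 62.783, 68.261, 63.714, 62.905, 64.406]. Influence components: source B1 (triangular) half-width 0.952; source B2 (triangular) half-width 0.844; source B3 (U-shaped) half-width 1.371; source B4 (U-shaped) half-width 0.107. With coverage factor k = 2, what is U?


mean = (63.374 + 62.783 + 68.261 + 63.714 + 62.905 + 64.406) / 6 = 64.2405
s = sqrt(sum((x - mean)^2)/(n-1)) = 2.0556119
u_A = s / sqrt(n) = 2.0556119 / sqrt(6) = 0.83920004
u_B1 = 0.952 / sqrt(6) = 0.38865237
u_B2 = 0.844 / sqrt(6) = 0.34456156
u_B3 = 1.371 / sqrt(2) = 0.9694434
u_B4 = 0.107 / sqrt(2) = 0.075660426
uc = sqrt(0.83920004^2 + 0.38865237^2 + 0.34456156^2 + 0.9694434^2 + 0.075660426^2) = 1.3854873
U = k * uc = 2 * 1.3854873
U = 2.7710

2.7710


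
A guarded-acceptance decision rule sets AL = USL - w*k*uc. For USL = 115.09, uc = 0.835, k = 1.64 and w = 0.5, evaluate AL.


U = k * uc = 1.64 * 0.835 = 1.3694
guard band g = w * U = 0.5 * 1.3694 = 0.6847
AL = USL - g = 115.09 - 0.6847
AL = 114.4053

114.4053


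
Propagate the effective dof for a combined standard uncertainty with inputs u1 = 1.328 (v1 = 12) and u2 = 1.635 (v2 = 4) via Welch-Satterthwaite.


uc = sqrt(u1^2 + u2^2) = sqrt(1.328^2 + 1.635^2) = 2.1063734
v_eff = uc^4 / (u1^4/v1 + u2^4/v2)
= 2.1063734^4 / (1.328^4/12 + 1.635^4/4)
= 19.685273 / 2.0457187
v_eff = 9.6227

9.6227


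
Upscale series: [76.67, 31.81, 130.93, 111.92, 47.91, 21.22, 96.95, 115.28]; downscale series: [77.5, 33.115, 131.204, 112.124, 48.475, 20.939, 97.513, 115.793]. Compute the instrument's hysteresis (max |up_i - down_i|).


|76.67 - 77.5| = 0.8300
|31.81 - 33.115| = 1.3050
|130.93 - 131.204| = 0.2740
|111.92 - 112.124| = 0.2040
|47.91 - 48.475| = 0.5650
|21.22 - 20.939| = 0.2810
|96.95 - 97.513| = 0.5630
|115.28 - 115.793| = 0.5130
hysteresis = max(diffs) = 1.3050

1.3050


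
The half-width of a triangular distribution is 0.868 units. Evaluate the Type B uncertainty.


u_B = half_width / sqrt(6)
u_B = 0.868 / 2.4494897
u_B = 0.3544

0.3544


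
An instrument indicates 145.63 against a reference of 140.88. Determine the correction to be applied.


Correction = standard - reading
= 140.88 - 145.63
= -4.7500

-4.7500


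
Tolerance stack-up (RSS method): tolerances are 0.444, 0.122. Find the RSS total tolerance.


RSS = sqrt(0.444^2 + 0.122^2)
= sqrt(0.21202)
= 0.4605

0.4605


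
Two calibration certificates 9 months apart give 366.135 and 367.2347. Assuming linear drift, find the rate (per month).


rate = (v2 - v1) / months
= (367.2347 - 366.135) / 9
= 1.0997 / 9
= 0.1222

0.1222


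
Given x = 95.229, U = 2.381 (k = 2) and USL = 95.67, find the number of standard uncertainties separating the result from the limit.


u = U / k = 2.381 / 2 = 1.1905
margin = |USL - x| = |95.67 - 95.229| = 0.441
z = margin / u = 0.441 / 1.1905
z = 0.3704

0.3704


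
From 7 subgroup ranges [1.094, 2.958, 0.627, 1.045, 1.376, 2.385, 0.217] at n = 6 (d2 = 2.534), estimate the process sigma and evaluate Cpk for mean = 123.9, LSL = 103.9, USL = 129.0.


R_bar = (1.094 + 2.958 + 0.627 + 1.045 + 1.376 + 2.385 + 0.217) / 7 = 1.386
sigma = R_bar / d2 = 1.386 / 2.534 = 0.54696133
Cp = (USL - LSL)/(6*sigma) = (129.0 - 103.9)/(6*0.54696133) = 7.6483
Cpu = (129.0 - 123.9)/(3*0.54696133) = 3.1081
Cpl = (123.9 - 103.9)/(3*0.54696133) = 12.1886
Cpk = min(Cpu, Cpl) = 3.1081

3.1081


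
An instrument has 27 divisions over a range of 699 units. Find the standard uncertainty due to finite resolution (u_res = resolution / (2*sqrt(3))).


resolution = range / divisions
resolution = 699 / 27 = 25.888889
u_res = resolution / (2*sqrt(3))
u_res = 25.888889 / 3.4641016
u_res = 7.4735

7.4735


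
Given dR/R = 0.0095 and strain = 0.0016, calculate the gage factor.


GF = (dR/R) / epsilon
= 0.0095 / 0.0016
= 5.9375

5.9375


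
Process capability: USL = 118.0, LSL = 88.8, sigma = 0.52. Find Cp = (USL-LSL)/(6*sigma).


Cp = (USL - LSL) / (6 * sigma)
= (118.0 - 88.8) / (6 * 0.52)
= 29.2000 / 3.1200
= 9.3590

9.3590


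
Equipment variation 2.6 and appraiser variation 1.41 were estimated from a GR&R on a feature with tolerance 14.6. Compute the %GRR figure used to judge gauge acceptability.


GRR = sqrt(EV^2 + AV^2) = sqrt(2.6^2 + 1.41^2) = 2.9577187
%GRR = GRR / tol * 100 = 2.9577187 / 14.6 * 100
%GRR = 20.2583

20.2583


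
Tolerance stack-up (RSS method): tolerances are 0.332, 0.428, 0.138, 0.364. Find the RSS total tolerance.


RSS = sqrt(0.332^2 + 0.428^2 + 0.138^2 + 0.364^2)
= sqrt(0.444948)
= 0.6670

0.6670


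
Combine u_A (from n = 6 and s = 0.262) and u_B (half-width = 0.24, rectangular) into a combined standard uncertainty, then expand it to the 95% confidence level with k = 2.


u_A = s / sqrt(n) = 0.262 / sqrt(6) = 0.10696105
u_B = half_width / sqrt(3) = 0.24 / sqrt(3) = 0.13856406
uc = sqrt(u_A^2 + u_B^2) = sqrt(0.10696105^2 + 0.13856406^2) = 0.17504475
U = k * uc = 2 * 0.17504475
U = 0.3501

0.3501


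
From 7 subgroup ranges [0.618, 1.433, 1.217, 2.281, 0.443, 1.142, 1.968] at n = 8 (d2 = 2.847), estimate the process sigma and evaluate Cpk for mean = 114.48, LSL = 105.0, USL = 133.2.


R_bar = (0.618 + 1.433 + 1.217 + 2.281 + 0.443 + 1.142 + 1.968) / 7 = 1.3002857
sigma = R_bar / d2 = 1.3002857 / 2.847 = 0.45672136
Cp = (USL - LSL)/(6*sigma) = (133.2 - 105.0)/(6*0.45672136) = 10.2907
Cpu = (133.2 - 114.48)/(3*0.45672136) = 13.6626
Cpl = (114.48 - 105.0)/(3*0.45672136) = 6.9189
Cpk = min(Cpu, Cpl) = 6.9189

6.9189


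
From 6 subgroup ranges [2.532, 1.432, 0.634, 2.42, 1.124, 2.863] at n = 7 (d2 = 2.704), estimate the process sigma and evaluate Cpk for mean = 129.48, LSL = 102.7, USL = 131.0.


R_bar = (2.532 + 1.432 + 0.634 + 2.42 + 1.124 + 2.863) / 6 = 1.8341667
sigma = R_bar / d2 = 1.8341667 / 2.704 = 0.67831609
Cp = (USL - LSL)/(6*sigma) = (131.0 - 102.7)/(6*0.67831609) = 6.9535
Cpu = (131.0 - 129.48)/(3*0.67831609) = 0.7469
Cpl = (129.48 - 102.7)/(3*0.67831609) = 13.1600
Cpk = min(Cpu, Cpl) = 0.7469

0.7469


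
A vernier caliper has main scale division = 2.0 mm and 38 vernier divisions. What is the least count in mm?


LC = MSD / n_div
= 2.0 / 38
= 0.0526

0.0526


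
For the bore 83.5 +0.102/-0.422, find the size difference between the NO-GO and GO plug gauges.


GO = nominal - lower_tol (smallest hole = maximum material condition)
GO = 83.5 - 0.422 = 83.078
NO-GO = nominal + upper_tol (largest hole = least material condition)
NO-GO = 83.5 + 0.102 = 83.602
spread = NO-GO - GO = 83.602 - 83.078 = 0.5240

0.5240


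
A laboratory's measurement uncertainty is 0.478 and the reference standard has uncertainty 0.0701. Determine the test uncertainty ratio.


TUR = u_lab / u_ref
= 0.478 / 0.0701
= 6.8188

6.8188


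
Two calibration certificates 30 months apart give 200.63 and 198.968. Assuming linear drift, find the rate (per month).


rate = (v2 - v1) / months
= (198.968 - 200.63) / 30
= -1.6620 / 30
= -0.0554

-0.0554


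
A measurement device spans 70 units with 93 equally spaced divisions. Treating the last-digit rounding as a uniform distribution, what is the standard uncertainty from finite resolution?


resolution = range / divisions
resolution = 70 / 93 = 0.75268817
u_res = resolution / (2*sqrt(3))
u_res = 0.75268817 / 3.4641016
u_res = 0.2173

0.2173


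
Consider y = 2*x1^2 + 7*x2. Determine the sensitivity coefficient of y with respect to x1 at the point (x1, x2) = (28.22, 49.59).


y = 2*x1^2 + 7*x2
dy/dx1 = 2*2*x1
Evaluate at x1 = 28.22: c1 = 4 * 28.22
c1 = 112.8800

112.8800


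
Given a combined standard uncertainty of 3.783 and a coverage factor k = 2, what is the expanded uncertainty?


U = k * uc
U = 2 * 3.783
U = 7.5660

7.5660


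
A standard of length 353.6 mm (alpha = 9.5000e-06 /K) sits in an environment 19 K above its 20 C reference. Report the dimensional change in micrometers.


dL = L * alpha * dT
= 353.6 * 9.5000e-06 * 19
= 0.0638248 mm
dL_um = 0.0638248 * 1000 = 63.8248 um

63.8248


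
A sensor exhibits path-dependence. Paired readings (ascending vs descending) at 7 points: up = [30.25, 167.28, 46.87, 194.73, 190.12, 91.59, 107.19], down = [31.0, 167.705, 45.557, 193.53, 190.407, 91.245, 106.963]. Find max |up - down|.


|30.25 - 31.0| = 0.7500
|167.28 - 167.705| = 0.4250
|46.87 - 45.557| = 1.3130
|194.73 - 193.53| = 1.2000
|190.12 - 190.407| = 0.2870
|91.59 - 91.245| = 0.3450
|107.19 - 106.963| = 0.2270
hysteresis = max(diffs) = 1.3130

1.3130


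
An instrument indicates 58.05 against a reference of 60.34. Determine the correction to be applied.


Correction = standard - reading
= 60.34 - 58.05
= 2.2900

2.2900


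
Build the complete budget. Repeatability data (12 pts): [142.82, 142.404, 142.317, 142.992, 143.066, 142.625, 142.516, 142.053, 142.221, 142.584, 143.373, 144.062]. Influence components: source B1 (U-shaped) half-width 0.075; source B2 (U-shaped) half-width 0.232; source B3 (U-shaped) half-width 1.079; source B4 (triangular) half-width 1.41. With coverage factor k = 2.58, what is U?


mean = (142.82 + 142.404 + 142.317 + 142.992 + 143.066 + 142.625 + 142.516 + 142.053 + 142.221 + 142.584 + 143.373 + 144.062) / 12 = 142.75275
s = sqrt(sum((x - mean)^2)/(n-1)) = 0.55950418
u_A = s / sqrt(n) = 0.55950418 / sqrt(12) = 0.16151494
u_B1 = 0.075 / sqrt(2) = 0.053033009
u_B2 = 0.232 / sqrt(2) = 0.16404877
u_B3 = 1.079 / sqrt(2) = 0.76296822
u_B4 = 1.41 / sqrt(6) = 0.57563009
uc = sqrt(0.16151494^2 + 0.053033009^2 + 0.16404877^2 + 0.76296822^2 + 0.57563009^2) = 0.98452124
U = k * uc = 2.58 * 0.98452124
U = 2.5401

2.5401


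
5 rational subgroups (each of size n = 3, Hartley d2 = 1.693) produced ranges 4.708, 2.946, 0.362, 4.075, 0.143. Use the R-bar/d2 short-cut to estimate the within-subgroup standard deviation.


R_bar = (4.708 + 2.946 + 0.362 + 4.075 + 0.143) / 5
R_bar = 12.234 / 5 = 2.4468
sigma_hat = R_bar / d2 = 2.4468 / 1.693 = 1.4452

1.4452


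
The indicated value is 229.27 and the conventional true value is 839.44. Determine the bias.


Systematic error = measured - true
= 229.27 - 839.44
= -610.1700

-610.1700


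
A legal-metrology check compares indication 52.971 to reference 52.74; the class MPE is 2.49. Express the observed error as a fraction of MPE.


e = indication - reference = 52.971 - 52.74 = 0.2310
|e| = 0.2310
ratio = |e| / MPE = 0.2310 / 2.49
ratio = 0.0928

0.0928


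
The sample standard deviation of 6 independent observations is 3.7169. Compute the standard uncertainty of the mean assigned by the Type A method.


u_A = s / sqrt(n)
u_A = 3.7169 / sqrt(6)
u_A = 3.7169 / 2.4494897
u_A = 1.5174

1.5174


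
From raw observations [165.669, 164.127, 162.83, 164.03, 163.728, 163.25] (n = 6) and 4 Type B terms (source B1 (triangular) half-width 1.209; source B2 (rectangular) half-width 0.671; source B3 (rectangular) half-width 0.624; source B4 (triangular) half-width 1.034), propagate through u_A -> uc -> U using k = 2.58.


mean = (165.669 + 164.127 + 162.83 + 164.03 + 163.728 + 163.25) / 6 = 163.939
s = sqrt(sum((x - mean)^2)/(n-1)) = 0.97833001
u_A = s / sqrt(n) = 0.97833001 / sqrt(6) = 0.39940155
u_B1 = 1.209 / sqrt(6) = 0.49357218
u_B2 = 0.671 / sqrt(3) = 0.38740203
u_B3 = 0.624 / sqrt(3) = 0.36026657
u_B4 = 1.034 / sqrt(6) = 0.42212873
uc = sqrt(0.39940155^2 + 0.49357218^2 + 0.38740203^2 + 0.36026657^2 + 0.42212873^2) = 0.92800867
U = k * uc = 2.58 * 0.92800867
U = 2.3943

2.3943


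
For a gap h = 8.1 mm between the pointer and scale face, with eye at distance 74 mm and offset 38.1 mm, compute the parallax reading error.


error = h * offset / d
= 8.1 * 38.1 / 74
= 4.1704

4.1704


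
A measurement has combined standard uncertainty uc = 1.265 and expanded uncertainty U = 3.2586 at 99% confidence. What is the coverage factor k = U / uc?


k = U / uc
k = 3.2586 / 1.265
k = 2.576

2.576


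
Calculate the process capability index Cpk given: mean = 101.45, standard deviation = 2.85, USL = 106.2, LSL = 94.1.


Cpu = (USL - mean) / (3*sigma) = (106.2 - 101.45) / (3*2.85) = 0.5556
Cpl = (mean - LSL) / (3*sigma) = (101.45 - 94.1) / (3*2.85) = 0.8596
Cpk = min(Cpu, Cpl) = 0.5556

0.5556


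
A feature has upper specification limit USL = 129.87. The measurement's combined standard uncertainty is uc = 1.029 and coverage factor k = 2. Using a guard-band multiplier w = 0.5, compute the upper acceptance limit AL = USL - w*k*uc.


U = k * uc = 2 * 1.029 = 2.058
guard band g = w * U = 0.5 * 2.058 = 1.029
AL = USL - g = 129.87 - 1.029
AL = 128.8410

128.8410


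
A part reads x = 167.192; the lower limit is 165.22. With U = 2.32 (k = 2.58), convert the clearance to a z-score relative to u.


u = U / k = 2.32 / 2.58 = 0.89922481
margin = |LSL - x| = |165.22 - 167.192| = 1.972
z = margin / u = 1.972 / 0.89922481
z = 2.1930

2.1930


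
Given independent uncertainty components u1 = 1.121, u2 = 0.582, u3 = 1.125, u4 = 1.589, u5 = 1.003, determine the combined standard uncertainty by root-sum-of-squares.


uc = sqrt(1.121^2 + 0.582^2 + 1.125^2 + 1.589^2 + 1.003^2)
uc = sqrt(6.39192)
uc = 2.5282

2.5282


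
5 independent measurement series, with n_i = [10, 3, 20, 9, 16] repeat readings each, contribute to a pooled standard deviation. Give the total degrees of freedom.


nu = sum_i (n_i - 1)
nu = ((10 - 1) + (3 - 1) + (20 - 1) + (9 - 1) + (16 - 1))
nu = 9 + 2 + 19 + 8 + 15
nu = 53

53


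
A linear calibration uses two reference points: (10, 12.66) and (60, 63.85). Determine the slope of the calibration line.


slope = (y2 - y1) / (x2 - x1)
= (63.85 - 12.66) / (60 - 10)
= 51.1900 / 50
= 1.0238

1.0238


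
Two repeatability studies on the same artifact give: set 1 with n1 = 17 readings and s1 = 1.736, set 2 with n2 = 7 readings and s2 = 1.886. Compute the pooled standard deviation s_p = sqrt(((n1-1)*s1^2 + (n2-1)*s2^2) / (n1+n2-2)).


s_p = sqrt(((n1-1)*s1^2 + (n2-1)*s2^2) / (n1+n2-2))
numerator = (17-1)*1.736^2 + (7-1)*1.886^2 = 48.219136 + 21.341976 = 69.561112
denominator = 17 + 7 - 2 = 22
s_p^2 = 69.561112 / 22 = 3.1618687
s_p = sqrt(3.1618687) = 1.7782

1.7782


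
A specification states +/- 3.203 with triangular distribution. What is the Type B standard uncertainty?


u_B = half_width / sqrt(6)
u_B = 3.203 / 2.4494897
u_B = 1.3076

1.3076


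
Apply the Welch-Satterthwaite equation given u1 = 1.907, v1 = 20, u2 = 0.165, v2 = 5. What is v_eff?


uc = sqrt(u1^2 + u2^2) = sqrt(1.907^2 + 0.165^2) = 1.9141249
v_eff = uc^4 / (u1^4/v1 + u2^4/v2)
= 1.9141249^4 / (1.907^4/20 + 0.165^4/5)
= 13.423974 / 0.66140904
v_eff = 20.2960

20.2960


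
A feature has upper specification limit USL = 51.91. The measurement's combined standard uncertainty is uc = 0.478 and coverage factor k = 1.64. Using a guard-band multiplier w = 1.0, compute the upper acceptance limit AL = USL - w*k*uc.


U = k * uc = 1.64 * 0.478 = 0.78392
guard band g = w * U = 1.0 * 0.78392 = 0.78392
AL = USL - g = 51.91 - 0.78392
AL = 51.1261

51.1261


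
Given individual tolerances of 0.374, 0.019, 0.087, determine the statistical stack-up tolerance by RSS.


RSS = sqrt(0.374^2 + 0.019^2 + 0.087^2)
= sqrt(0.147806)
= 0.3845

0.3845


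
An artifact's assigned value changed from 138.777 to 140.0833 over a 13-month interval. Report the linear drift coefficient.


rate = (v2 - v1) / months
= (140.0833 - 138.777) / 13
= 1.3063 / 13
= 0.1005

0.1005


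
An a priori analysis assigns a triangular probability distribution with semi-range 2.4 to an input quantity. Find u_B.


u_B = half_width / sqrt(6)
u_B = 2.4 / 2.4494897
u_B = 0.9798

0.9798


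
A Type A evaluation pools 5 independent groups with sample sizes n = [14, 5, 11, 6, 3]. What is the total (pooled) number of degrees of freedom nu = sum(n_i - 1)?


nu = sum_i (n_i - 1)
nu = ((14 - 1) + (5 - 1) + (11 - 1) + (6 - 1) + (3 - 1))
nu = 13 + 4 + 10 + 5 + 2
nu = 34

34


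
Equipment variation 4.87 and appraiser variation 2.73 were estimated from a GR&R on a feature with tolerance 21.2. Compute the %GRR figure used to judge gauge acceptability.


GRR = sqrt(EV^2 + AV^2) = sqrt(4.87^2 + 2.73^2) = 5.582992
%GRR = GRR / tol * 100 = 5.582992 / 21.2 * 100
%GRR = 26.3349

26.3349


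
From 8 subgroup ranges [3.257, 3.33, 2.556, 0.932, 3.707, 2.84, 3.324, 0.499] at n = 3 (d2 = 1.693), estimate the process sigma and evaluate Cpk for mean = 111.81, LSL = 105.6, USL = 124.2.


R_bar = (3.257 + 3.33 + 2.556 + 0.932 + 3.707 + 2.84 + 3.324 + 0.499) / 8 = 2.555625
sigma = R_bar / d2 = 2.555625 / 1.693 = 1.5095245
Cp = (USL - LSL)/(6*sigma) = (124.2 - 105.6)/(6*1.5095245) = 2.0536
Cpu = (124.2 - 111.81)/(3*1.5095245) = 2.7360
Cpl = (111.81 - 105.6)/(3*1.5095245) = 1.3713
Cpk = min(Cpu, Cpl) = 1.3713

1.3713


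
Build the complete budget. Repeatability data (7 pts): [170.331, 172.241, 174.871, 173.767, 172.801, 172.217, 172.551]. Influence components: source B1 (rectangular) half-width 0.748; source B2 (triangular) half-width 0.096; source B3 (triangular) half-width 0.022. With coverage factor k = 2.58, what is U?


mean = (170.331 + 172.241 + 174.871 + 173.767 + 172.801 + 172.217 + 172.551) / 7 = 172.6827143
s = sqrt(sum((x - mean)^2)/(n-1)) = 1.4105656
u_A = s / sqrt(n) = 1.4105656 / sqrt(7) = 0.53314368
u_B1 = 0.748 / sqrt(3) = 0.431858
u_B2 = 0.096 / sqrt(6) = 0.039191836
u_B3 = 0.022 / sqrt(6) = 0.0089814624
uc = sqrt(0.53314368^2 + 0.431858^2 + 0.039191836^2 + 0.0089814624^2) = 0.68728464
U = k * uc = 2.58 * 0.68728464
U = 1.7732

1.7732


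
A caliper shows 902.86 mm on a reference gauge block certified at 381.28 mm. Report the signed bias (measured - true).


Systematic error = measured - true
= 902.86 - 381.28
= 521.5800

521.5800


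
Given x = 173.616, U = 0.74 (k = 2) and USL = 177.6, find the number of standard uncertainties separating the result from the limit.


u = U / k = 0.74 / 2 = 0.37
margin = |USL - x| = |177.6 - 173.616| = 3.984
z = margin / u = 3.984 / 0.37
z = 10.7676

10.7676


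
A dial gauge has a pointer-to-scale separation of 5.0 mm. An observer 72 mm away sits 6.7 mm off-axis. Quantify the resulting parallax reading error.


error = h * offset / d
= 5.0 * 6.7 / 72
= 0.4653

0.4653


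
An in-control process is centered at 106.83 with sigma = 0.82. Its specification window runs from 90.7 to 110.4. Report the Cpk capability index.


Cpu = (USL - mean) / (3*sigma) = (110.4 - 106.83) / (3*0.82) = 1.4512
Cpl = (mean - LSL) / (3*sigma) = (106.83 - 90.7) / (3*0.82) = 6.5569
Cpk = min(Cpu, Cpl) = 1.4512

1.4512


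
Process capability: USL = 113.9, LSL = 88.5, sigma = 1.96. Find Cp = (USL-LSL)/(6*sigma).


Cp = (USL - LSL) / (6 * sigma)
= (113.9 - 88.5) / (6 * 1.96)
= 25.4000 / 11.7600
= 2.1599

2.1599


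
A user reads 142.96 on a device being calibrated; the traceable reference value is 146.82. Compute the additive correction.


Correction = standard - reading
= 146.82 - 142.96
= 3.8600

3.8600


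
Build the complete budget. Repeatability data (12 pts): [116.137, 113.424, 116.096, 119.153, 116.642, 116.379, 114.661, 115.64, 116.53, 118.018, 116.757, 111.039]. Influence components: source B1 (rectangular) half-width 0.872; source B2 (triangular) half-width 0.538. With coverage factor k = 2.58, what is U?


mean = (116.137 + 113.424 + 116.096 + 119.153 + 116.642 + 116.379 + 114.661 + 115.64 + 116.53 + 118.018 + 116.757 + 111.039) / 12 = 115.873
s = sqrt(sum((x - mean)^2)/(n-1)) = 2.0982188
u_A = s / sqrt(n) = 2.0982188 / sqrt(12) = 0.60570359
u_B1 = 0.872 / sqrt(3) = 0.50344943
u_B2 = 0.538 / sqrt(6) = 0.21963758
uc = sqrt(0.60570359^2 + 0.50344943^2 + 0.21963758^2) = 0.8176667
U = k * uc = 2.58 * 0.8176667
U = 2.1096

2.1096


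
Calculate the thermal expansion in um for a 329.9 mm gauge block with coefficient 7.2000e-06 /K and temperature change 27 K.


dL = L * alpha * dT
= 329.9 * 7.2000e-06 * 27
= 0.0641326 mm
dL_um = 0.0641326 * 1000 = 64.1326 um

64.1326


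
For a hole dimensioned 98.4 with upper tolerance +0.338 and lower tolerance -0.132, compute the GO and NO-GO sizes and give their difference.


GO = nominal - lower_tol (smallest hole = maximum material condition)
GO = 98.4 - 0.132 = 98.268
NO-GO = nominal + upper_tol (largest hole = least material condition)
NO-GO = 98.4 + 0.338 = 98.738
spread = NO-GO - GO = 98.738 - 98.268 = 0.4700

0.4700


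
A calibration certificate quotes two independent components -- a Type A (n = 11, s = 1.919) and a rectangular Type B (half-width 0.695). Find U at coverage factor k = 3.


u_A = s / sqrt(n) = 1.919 / sqrt(11) = 0.57860027
u_B = half_width / sqrt(3) = 0.695 / sqrt(3) = 0.40125844
uc = sqrt(u_A^2 + u_B^2) = sqrt(0.57860027^2 + 0.40125844^2) = 0.70412116
U = k * uc = 3 * 0.70412116
U = 2.1124

2.1124


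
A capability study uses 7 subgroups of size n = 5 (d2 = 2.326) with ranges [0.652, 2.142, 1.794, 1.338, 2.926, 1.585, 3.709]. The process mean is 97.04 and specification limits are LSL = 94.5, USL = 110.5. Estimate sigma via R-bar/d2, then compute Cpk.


R_bar = (0.652 + 2.142 + 1.794 + 1.338 + 2.926 + 1.585 + 3.709) / 7 = 2.0208571
sigma = R_bar / d2 = 2.0208571 / 2.326 = 0.86881217
Cp = (USL - LSL)/(6*sigma) = (110.5 - 94.5)/(6*0.86881217) = 3.0693
Cpu = (110.5 - 97.04)/(3*0.86881217) = 5.1641
Cpl = (97.04 - 94.5)/(3*0.86881217) = 0.9745
Cpk = min(Cpu, Cpl) = 0.9745

0.9745


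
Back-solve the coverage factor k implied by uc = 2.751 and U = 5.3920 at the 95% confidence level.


k = U / uc
k = 5.3920 / 2.751
k = 1.96

1.96


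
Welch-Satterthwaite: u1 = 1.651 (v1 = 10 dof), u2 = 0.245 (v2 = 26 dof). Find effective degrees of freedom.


uc = sqrt(u1^2 + u2^2) = sqrt(1.651^2 + 0.245^2) = 1.6690794
v_eff = uc^4 / (u1^4/v1 + u2^4/v2)
= 1.6690794^4 / (1.651^4/10 + 0.245^4/26)
= 7.7608267 / 0.74313769
v_eff = 10.4433

10.4433


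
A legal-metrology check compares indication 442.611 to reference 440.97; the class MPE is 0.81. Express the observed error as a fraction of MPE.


e = indication - reference = 442.611 - 440.97 = 1.6410
|e| = 1.6410
ratio = |e| / MPE = 1.6410 / 0.81
ratio = 2.0259

2.0259


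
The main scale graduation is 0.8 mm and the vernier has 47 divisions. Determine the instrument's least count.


LC = MSD / n_div
= 0.8 / 47
= 0.0170

0.0170


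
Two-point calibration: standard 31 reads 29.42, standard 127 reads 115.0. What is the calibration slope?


slope = (y2 - y1) / (x2 - x1)
= (115.0 - 29.42) / (127 - 31)
= 85.5800 / 96
= 0.8915

0.8915


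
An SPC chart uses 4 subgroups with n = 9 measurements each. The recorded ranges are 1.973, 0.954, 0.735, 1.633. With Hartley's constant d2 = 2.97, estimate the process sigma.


R_bar = (1.973 + 0.954 + 0.735 + 1.633) / 4
R_bar = 5.295 / 4 = 1.32375
sigma_hat = R_bar / d2 = 1.32375 / 2.97 = 0.4457

0.4457


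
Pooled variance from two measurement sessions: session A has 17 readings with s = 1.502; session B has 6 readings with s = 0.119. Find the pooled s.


s_p = sqrt(((n1-1)*s1^2 + (n2-1)*s2^2) / (n1+n2-2))
numerator = (17-1)*1.502^2 + (6-1)*0.119^2 = 36.096064 + 0.070805 = 36.166869
denominator = 17 + 6 - 2 = 21
s_p^2 = 36.166869 / 21 = 1.7222319
s_p = sqrt(1.7222319) = 1.3123

1.3123


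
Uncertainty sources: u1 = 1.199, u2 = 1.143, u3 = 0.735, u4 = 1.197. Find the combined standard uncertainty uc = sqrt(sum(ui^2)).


uc = sqrt(1.199^2 + 1.143^2 + 0.735^2 + 1.197^2)
uc = sqrt(4.717084)
uc = 2.1719

2.1719


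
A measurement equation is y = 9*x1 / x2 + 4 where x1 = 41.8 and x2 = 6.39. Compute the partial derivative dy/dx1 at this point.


y = 9*x1 / x2 + 4
dy/dx1 = 9/x2
Evaluate at x2 = 6.39: c1 = 9 / 6.39
c1 = 1.4085

1.4085


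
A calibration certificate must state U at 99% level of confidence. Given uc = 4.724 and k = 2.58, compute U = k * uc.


U = k * uc
U = 2.58 * 4.724
U = 12.1879

12.1879


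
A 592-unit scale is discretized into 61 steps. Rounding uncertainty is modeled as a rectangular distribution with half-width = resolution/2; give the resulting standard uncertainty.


resolution = range / divisions
resolution = 592 / 61 = 9.704918
u_res = resolution / (2*sqrt(3))
u_res = 9.704918 / 3.4641016
u_res = 2.8016

2.8016


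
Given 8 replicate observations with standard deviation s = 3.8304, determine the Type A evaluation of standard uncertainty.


u_A = s / sqrt(n)
u_A = 3.8304 / sqrt(8)
u_A = 3.8304 / 2.8284271
u_A = 1.3543

1.3543


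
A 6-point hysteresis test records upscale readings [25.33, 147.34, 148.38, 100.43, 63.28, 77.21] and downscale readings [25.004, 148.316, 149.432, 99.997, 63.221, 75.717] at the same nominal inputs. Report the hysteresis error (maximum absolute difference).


|25.33 - 25.004| = 0.3260
|147.34 - 148.316| = 0.9760
|148.38 - 149.432| = 1.0520
|100.43 - 99.997| = 0.4330
|63.28 - 63.221| = 0.0590
|77.21 - 75.717| = 1.4930
hysteresis = max(diffs) = 1.4930

1.4930


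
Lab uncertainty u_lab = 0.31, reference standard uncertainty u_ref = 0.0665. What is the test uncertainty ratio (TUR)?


TUR = u_lab / u_ref
= 0.31 / 0.0665
= 4.6617

4.6617


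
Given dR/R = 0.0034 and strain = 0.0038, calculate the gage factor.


GF = (dR/R) / epsilon
= 0.0034 / 0.0038
= 0.8947

0.8947


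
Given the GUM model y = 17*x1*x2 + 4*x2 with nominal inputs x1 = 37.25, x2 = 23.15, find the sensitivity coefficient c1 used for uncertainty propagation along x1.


y = 17*x1*x2 + 4*x2
dy/dx1 = 17*x2
Evaluate at x2 = 23.15: c1 = 17 * 23.15
c1 = 393.5500

393.5500
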